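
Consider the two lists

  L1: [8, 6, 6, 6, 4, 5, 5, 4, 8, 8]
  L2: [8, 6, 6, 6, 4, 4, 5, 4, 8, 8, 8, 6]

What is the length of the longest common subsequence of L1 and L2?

9

Taking 8 at L1[1]=L2[1], 6 at L1[2]=L2[2], 6 at L1[3]=L2[3], 6 at L1[4]=L2[4], 4 at L1[5]=L2[6], 5 at L1[7]=L2[7], 4 at L1[8]=L2[8], 8 at L1[9]=L2[10], 8 at L1[10]=L2[11] gives a common subsequence of length 9. The LCS DP gives dp[10][12] = 9, so this is optimal.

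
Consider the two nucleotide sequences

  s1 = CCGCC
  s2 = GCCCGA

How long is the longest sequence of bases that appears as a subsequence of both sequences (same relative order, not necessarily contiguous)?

3

Taking C at s1[1]=s2[3] → C at s1[2]=s2[4] → G at s1[3]=s2[5] gives a common subsequence of length 3. dp[5][6] = 3 confirms this is the maximum.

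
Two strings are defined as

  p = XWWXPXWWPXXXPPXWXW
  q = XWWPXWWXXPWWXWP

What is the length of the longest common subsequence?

Pick X at p[1]=q[1] → W at p[2]=q[2] → W at p[3]=q[3] → P at p[5]=q[4] → X at p[6]=q[5] → W at p[7]=q[6] → W at p[8]=q[7] → X at p[11]=q[8] → X at p[12]=q[9] → P at p[13]=q[10] → W at p[16]=q[12] → X at p[17]=q[13] → W at p[18]=q[14]; all 13 characters appear in both, in order. Since dp[18][15] = 13, nothing longer is possible.

13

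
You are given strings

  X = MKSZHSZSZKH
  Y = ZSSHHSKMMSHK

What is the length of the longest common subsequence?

Let dp[i][j] be the LCS length of the first i characters of X and the first j characters of Y. dp[i][j] = dp[i-1][j-1]+1 when the i-th and j-th characters match, else max(dp[i-1][j], dp[i][j-1]).
    ·  Z  S  S  H  H  S  K  M  M  S  H  K
 ·  0  0  0  0  0  0  0  0  0  0  0  0  0
 M  0  0  0  0  0  0  0  0  1  1  1  1  1
 K  0  0  0  0  0  0  0  1  1  1  1  1  2
 S  0  0  1  1  1  1  1  1  1  1  2  2  2
 Z  0  1  1  1  1  1  1  1  1  1  2  2  2
 H  0  1  1  1  2  2  2  2  2  2  2  3  3
 S  0  1  2  2  2  2  3  3  3  3  3  3  3
 Z  0  1  2  2  2  2  3  3  3  3  3  3  3
 S  0  1  2  3  3  3  3  3  3  3  4  4  4
 Z  0  1  2  3  3  3  3  3  3  3  4  4  4
 K  0  1  2  3  3  3  3  4  4  4  4  4  5
 H  0  1  2  3  4  4  4  4  4  4  4  5  5
dp[11][12] = 5. One LCS (by backtracking along matches): SHSSK.

5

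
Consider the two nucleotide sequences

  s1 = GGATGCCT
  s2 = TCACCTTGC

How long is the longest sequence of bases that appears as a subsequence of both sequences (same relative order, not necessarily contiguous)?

4

Match A (s1 #3, s2 #3), T (s1 #4, s2 #7), G (s1 #5, s2 #8), C (s1 #7, s2 #9) — 4 bases in the same relative order in both. Since dp[8][9] = 4, nothing longer is possible.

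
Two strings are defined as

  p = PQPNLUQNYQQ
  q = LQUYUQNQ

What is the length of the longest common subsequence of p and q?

Pick Q [2,2], U [6,5], Q [7,6], N [8,7], Q [11,8]; all 5 characters appear in both, in order, and the DP table's final entry dp[11][8] is also 5, so no common subsequence is longer.

5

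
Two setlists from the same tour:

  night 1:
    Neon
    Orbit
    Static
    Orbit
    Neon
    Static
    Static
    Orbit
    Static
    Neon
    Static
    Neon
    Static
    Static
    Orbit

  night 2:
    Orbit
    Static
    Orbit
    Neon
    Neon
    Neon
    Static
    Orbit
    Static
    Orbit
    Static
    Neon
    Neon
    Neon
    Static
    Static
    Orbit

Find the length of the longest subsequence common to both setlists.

Pick Orbit (night 1 #2, night 2 #1); then Static (night 1 #3, night 2 #2); then Orbit (night 1 #4, night 2 #3); then Neon (night 1 #5, night 2 #6); then Static (night 1 #6, night 2 #7); then Static (night 1 #7, night 2 #9); then Orbit (night 1 #8, night 2 #10); then Static (night 1 #9, night 2 #11); then Neon (night 1 #10, night 2 #13); then Neon (night 1 #12, night 2 #14); then Static (night 1 #13, night 2 #15); then Static (night 1 #14, night 2 #16); then Orbit (night 1 #15, night 2 #17); all 13 songs appear in both, in order. Since dp[15][17] = 13, nothing longer is possible.

13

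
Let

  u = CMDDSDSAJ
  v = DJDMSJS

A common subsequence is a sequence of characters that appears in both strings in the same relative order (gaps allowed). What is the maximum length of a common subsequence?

Taking D (u #3, v #1), then D (u #4, v #3), then S (u #5, v #5), then S (u #7, v #7) gives a common subsequence of length 4. Since dp[9][7] = 4, nothing longer is possible.

4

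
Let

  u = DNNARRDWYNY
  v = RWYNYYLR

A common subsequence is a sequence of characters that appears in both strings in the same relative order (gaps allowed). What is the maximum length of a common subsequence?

5

Match R at u[6]=v[1], then W at u[8]=v[2], then Y at u[9]=v[3], then N at u[10]=v[4], then Y at u[11]=v[6] — 5 characters in the same relative order in both. Since dp[11][8] = 5, nothing longer is possible.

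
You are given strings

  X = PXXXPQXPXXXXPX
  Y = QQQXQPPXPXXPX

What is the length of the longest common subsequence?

8

Pick P at X[1]=Y[6], P at X[5]=Y[7], X at X[7]=Y[8], P at X[8]=Y[9], X at X[11]=Y[10], X at X[12]=Y[11], P at X[13]=Y[12], X at X[14]=Y[13]; all 8 characters appear in both, in order, and the DP table's final entry dp[14][13] is also 8, so no common subsequence is longer.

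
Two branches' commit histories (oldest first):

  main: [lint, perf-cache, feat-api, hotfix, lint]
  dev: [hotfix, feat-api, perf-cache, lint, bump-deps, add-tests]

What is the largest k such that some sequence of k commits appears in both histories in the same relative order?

2

Match perf-cache at main[2]=dev[3], lint at main[5]=dev[4] — 2 commits in the same relative order in both. The LCS DP gives dp[5][6] = 2, so this is optimal.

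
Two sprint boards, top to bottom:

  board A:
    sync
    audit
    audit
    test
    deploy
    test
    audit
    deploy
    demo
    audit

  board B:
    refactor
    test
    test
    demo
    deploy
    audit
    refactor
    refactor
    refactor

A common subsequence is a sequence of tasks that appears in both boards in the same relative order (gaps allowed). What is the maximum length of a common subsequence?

4

Match test (board A #4, board B #2); then test (board A #6, board B #3); then deploy (board A #8, board B #5); then audit (board A #10, board B #6) — 4 tasks in the same relative order in both. dp[10][9] = 4 confirms this is the maximum.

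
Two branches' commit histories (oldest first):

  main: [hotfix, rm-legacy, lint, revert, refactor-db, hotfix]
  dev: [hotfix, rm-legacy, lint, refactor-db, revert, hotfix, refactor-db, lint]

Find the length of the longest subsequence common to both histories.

Pick hotfix [1,1], rm-legacy [2,2], lint [3,3], revert [4,5], refactor-db [5,7]; all 5 commits appear in both, in order, and the DP table's final entry dp[6][8] is also 5, so no common subsequence is longer.

5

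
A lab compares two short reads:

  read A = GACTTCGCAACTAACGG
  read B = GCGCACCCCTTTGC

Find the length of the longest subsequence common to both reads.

One common subsequence of length 8: G [1,3]; then A [2,5]; then C [3,6]; then C [6,7]; then C [8,8]; then C [11,9]; then T [12,12]; then C [15,14], and the DP table's final entry dp[17][14] is also 8, so no common subsequence is longer.

8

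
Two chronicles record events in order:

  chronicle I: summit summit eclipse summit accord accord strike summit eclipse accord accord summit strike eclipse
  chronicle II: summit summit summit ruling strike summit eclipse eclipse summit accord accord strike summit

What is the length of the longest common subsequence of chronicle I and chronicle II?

9

One common subsequence of length 9: summit at chronicle I[1]=chronicle II[1]; then summit at chronicle I[2]=chronicle II[2]; then summit at chronicle I[4]=chronicle II[3]; then strike at chronicle I[7]=chronicle II[5]; then summit at chronicle I[8]=chronicle II[6]; then eclipse at chronicle I[9]=chronicle II[8]; then accord at chronicle I[10]=chronicle II[10]; then accord at chronicle I[11]=chronicle II[11]; then summit at chronicle I[12]=chronicle II[13]. dp[14][13] = 9 confirms this is the maximum.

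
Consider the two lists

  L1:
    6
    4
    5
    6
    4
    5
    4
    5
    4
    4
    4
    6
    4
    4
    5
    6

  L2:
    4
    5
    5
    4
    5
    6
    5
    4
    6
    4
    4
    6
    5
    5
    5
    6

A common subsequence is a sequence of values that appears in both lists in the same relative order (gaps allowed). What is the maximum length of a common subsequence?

Taking 4 (L1 #2, L2 #1), 5 (L1 #3, L2 #3), 4 (L1 #5, L2 #4), 5 (L1 #6, L2 #5), 5 (L1 #8, L2 #7), 4 (L1 #9, L2 #8), 4 (L1 #10, L2 #10), 4 (L1 #11, L2 #11), 6 (L1 #12, L2 #12), 5 (L1 #15, L2 #15), 6 (L1 #16, L2 #16) gives a common subsequence of length 11. Since dp[16][16] = 11, nothing longer is possible.

11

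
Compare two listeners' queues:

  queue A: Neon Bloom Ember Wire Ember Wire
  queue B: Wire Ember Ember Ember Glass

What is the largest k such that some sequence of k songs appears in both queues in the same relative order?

2

Taking Ember at queue A[3]=queue B[3] → Ember at queue A[5]=queue B[4] gives a common subsequence of length 2, and the DP table's final entry dp[6][5] is also 2, so no common subsequence is longer.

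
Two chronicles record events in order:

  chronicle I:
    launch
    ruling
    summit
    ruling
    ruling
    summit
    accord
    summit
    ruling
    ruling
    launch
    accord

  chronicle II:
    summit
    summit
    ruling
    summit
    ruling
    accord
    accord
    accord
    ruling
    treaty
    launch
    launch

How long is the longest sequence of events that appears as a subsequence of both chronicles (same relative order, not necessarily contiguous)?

Match ruling at chronicle I[2]=chronicle II[3]; then summit at chronicle I[3]=chronicle II[4]; then ruling at chronicle I[4]=chronicle II[5]; then accord at chronicle I[7]=chronicle II[8]; then ruling at chronicle I[9]=chronicle II[9]; then launch at chronicle I[11]=chronicle II[12] — 6 events in the same relative order in both. dp[12][12] = 6 confirms this is the maximum.

6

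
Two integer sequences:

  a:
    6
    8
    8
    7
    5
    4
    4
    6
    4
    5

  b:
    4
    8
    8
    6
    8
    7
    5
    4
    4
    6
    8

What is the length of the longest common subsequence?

7

Let dp[i][j] be the LCS length of the first i values of a and the first j values of b. dp[i][j] = dp[i-1][j-1]+1 when the i-th and j-th values match, else max(dp[i-1][j], dp[i][j-1]).
    ·  4  8  8  6  8  7  5  4  4  6  8
 ·  0  0  0  0  0  0  0  0  0  0  0  0
 6  0  0  0  0  1  1  1  1  1  1  1  1
 8  0  0  1  1  1  2  2  2  2  2  2  2
 8  0  0  1  2  2  2  2  2  2  2  2  3
 7  0  0  1  2  2  2  3  3  3  3  3  3
 5  0  0  1  2  2  2  3  4  4  4  4  4
 4  0  1  1  2  2  2  3  4  5  5  5  5
 4  0  1  1  2  2  2  3  4  5  6  6  6
 6  0  1  1  2  3  3  3  4  5  6  7  7
 4  0  1  1  2  3  3  3  4  5  6  7  7
 5  0  1  1  2  3  3  3  4  5  6  7  7
dp[10][11] = 7. One LCS (by backtracking along matches): 6, 8, 7, 5, 4, 4, 6.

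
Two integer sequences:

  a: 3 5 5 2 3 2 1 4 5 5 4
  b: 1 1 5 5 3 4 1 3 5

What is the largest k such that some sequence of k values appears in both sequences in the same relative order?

5

Taking 5 (a #2, b #3), then 5 (a #3, b #4), then 3 (a #5, b #5), then 1 (a #7, b #7), then 5 (a #10, b #9) gives a common subsequence of length 5. Since dp[11][9] = 5, nothing longer is possible.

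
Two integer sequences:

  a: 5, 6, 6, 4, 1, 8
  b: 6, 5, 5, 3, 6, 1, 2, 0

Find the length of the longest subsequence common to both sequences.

3

Let dp[i][j] be the LCS length of the first i values of a and the first j values of b. dp[i][j] = dp[i-1][j-1]+1 when the i-th and j-th values match, else max(dp[i-1][j], dp[i][j-1]).
    ·  6  5  5  3  6  1  2  0
 ·  0  0  0  0  0  0  0  0  0
 5  0  0  1  1  1  1  1  1  1
 6  0  1  1  1  1  2  2  2  2
 6  0  1  1  1  1  2  2  2  2
 4  0  1  1  1  1  2  2  2  2
 1  0  1  1  1  1  2  3  3  3
 8  0  1  1  1  1  2  3  3  3
dp[6][8] = 3. One LCS (by backtracking along matches): 5, 6, 1.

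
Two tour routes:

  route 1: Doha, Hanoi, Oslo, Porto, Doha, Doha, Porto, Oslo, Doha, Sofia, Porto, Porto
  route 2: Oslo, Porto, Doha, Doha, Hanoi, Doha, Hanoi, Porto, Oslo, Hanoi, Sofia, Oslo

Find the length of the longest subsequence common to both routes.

One common subsequence of length 7: Oslo [3,1], then Porto [4,2], then Doha [5,4], then Doha [6,6], then Porto [7,8], then Oslo [8,9], then Sofia [10,11]. dp[12][12] = 7 confirms this is the maximum.

7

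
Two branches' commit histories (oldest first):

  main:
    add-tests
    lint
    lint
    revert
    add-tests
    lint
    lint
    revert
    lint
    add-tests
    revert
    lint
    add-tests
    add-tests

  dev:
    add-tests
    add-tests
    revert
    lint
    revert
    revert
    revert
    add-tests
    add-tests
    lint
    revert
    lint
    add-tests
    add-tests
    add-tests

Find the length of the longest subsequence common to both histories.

10

One common subsequence of length 10: add-tests at main[1]=dev[2]; then lint at main[2]=dev[4]; then revert at main[4]=dev[7]; then add-tests at main[5]=dev[9]; then lint at main[7]=dev[10]; then revert at main[8]=dev[11]; then lint at main[9]=dev[12]; then add-tests at main[10]=dev[13]; then add-tests at main[13]=dev[14]; then add-tests at main[14]=dev[15]. dp[14][15] = 10 confirms this is the maximum.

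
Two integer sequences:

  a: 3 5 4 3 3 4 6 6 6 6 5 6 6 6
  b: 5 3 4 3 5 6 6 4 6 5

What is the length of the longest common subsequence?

7

Let dp[i][j] be the LCS length of the first i values of a and the first j values of b. dp[i][j] = dp[i-1][j-1]+1 when the i-th and j-th values match, else max(dp[i-1][j], dp[i][j-1]).
    ·  5  3  4  3  5  6  6  4  6  5
 ·  0  0  0  0  0  0  0  0  0  0  0
 3  0  0  1  1  1  1  1  1  1  1  1
 5  0  1  1  1  1  2  2  2  2  2  2
 4  0  1  1  2  2  2  2  2  3  3  3
 3  0  1  2  2  3  3  3  3  3  3  3
 3  0  1  2  2  3  3  3  3  3  3  3
 4  0  1  2  3  3  3  3  3  4  4  4
 6  0  1  2  3  3  3  4  4  4  5  5
 6  0  1  2  3  3  3  4  5  5  5  5
 6  0  1  2  3  3  3  4  5  5  6  6
 6  0  1  2  3  3  3  4  5  5  6  6
 5  0  1  2  3  3  4  4  5  5  6  7
 6  0  1  2  3  3  4  5  5  5  6  7
 6  0  1  2  3  3  4  5  6  6  6  7
 6  0  1  2  3  3  4  5  6  6  7  7
dp[14][10] = 7. One LCS (by backtracking along matches): 3, 4, 3, 6, 6, 6, 5.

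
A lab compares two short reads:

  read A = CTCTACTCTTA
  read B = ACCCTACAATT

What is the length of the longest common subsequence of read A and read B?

7

Let dp[i][j] be the LCS length of the first i bases of read A and the first j bases of read B. dp[i][j] = dp[i-1][j-1]+1 when the i-th and j-th bases match, else max(dp[i-1][j], dp[i][j-1]).
    ·  A  C  C  C  T  A  C  A  A  T  T
 ·  0  0  0  0  0  0  0  0  0  0  0  0
 C  0  0  1  1  1  1  1  1  1  1  1  1
 T  0  0  1  1  1  2  2  2  2  2  2  2
 C  0  0  1  2  2  2  2  3  3  3  3  3
 T  0  0  1  2  2  3  3  3  3  3  4  4
 A  0  1  1  2  2  3  4  4  4  4  4  4
 C  0  1  2  2  3  3  4  5  5  5  5  5
 T  0  1  2  2  3  4  4  5  5  5  6  6
 C  0  1  2  3  3  4  4  5  5  5  6  6
 T  0  1  2  3  3  4  4  5  5  5  6  7
 T  0  1  2  3  3  4  4  5  5  5  6  7
 A  0  1  2  3  3  4  5  5  6  6  6  7
dp[11][11] = 7. One LCS (by backtracking along matches): CCTACTT.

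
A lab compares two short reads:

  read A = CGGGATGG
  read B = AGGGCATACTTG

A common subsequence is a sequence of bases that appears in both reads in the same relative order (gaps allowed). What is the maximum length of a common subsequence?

Let dp[i][j] be the LCS length of the first i bases of read A and the first j bases of read B. dp[i][j] = dp[i-1][j-1]+1 when the i-th and j-th bases match, else max(dp[i-1][j], dp[i][j-1]).
    ·  A  G  G  G  C  A  T  A  C  T  T  G
 ·  0  0  0  0  0  0  0  0  0  0  0  0  0
 C  0  0  0  0  0  1  1  1  1  1  1  1  1
 G  0  0  1  1  1  1  1  1  1  1  1  1  2
 G  0  0  1  2  2  2  2  2  2  2  2  2  2
 G  0  0  1  2  3  3  3  3  3  3  3  3  3
 A  0  1  1  2  3  3  4  4  4  4  4  4  4
 T  0  1  1  2  3  3  4  5  5  5  5  5  5
 G  0  1  2  2  3  3  4  5  5  5  5  5  6
 G  0  1  2  3  3  3  4  5  5  5  5  5  6
dp[8][12] = 6. One LCS (by backtracking along matches): GGGATG.

6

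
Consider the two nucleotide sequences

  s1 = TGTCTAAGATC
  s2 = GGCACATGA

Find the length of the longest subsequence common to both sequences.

6

Let dp[i][j] be the LCS length of the first i bases of s1 and the first j bases of s2. dp[i][j] = dp[i-1][j-1]+1 when the i-th and j-th bases match, else max(dp[i-1][j], dp[i][j-1]).
    ·  G  G  C  A  C  A  T  G  A
 ·  0  0  0  0  0  0  0  0  0  0
 T  0  0  0  0  0  0  0  1  1  1
 G  0  1  1  1  1  1  1  1  2  2
 T  0  1  1  1  1  1  1  2  2  2
 C  0  1  1  2  2  2  2  2  2  2
 T  0  1  1  2  2  2  2  3  3  3
 A  0  1  1  2  3  3  3  3  3  4
 A  0  1  1  2  3  3  4  4  4  4
 G  0  1  2  2  3  3  4  4  5  5
 A  0  1  2  2  3  3  4  4  5  6
 T  0  1  2  2  3  3  4  5  5  6
 C  0  1  2  3  3  4  4  5  5  6
dp[11][9] = 6. One LCS (by backtracking along matches): GCAAGA.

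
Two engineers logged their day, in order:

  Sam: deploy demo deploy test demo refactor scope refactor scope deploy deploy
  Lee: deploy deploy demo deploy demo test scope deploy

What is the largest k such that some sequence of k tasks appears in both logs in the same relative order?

Pick deploy (Sam #1, Lee #2), then demo (Sam #2, Lee #3), then deploy (Sam #3, Lee #4), then test (Sam #4, Lee #6), then scope (Sam #9, Lee #7), then deploy (Sam #11, Lee #8); all 6 tasks appear in both, in order. The LCS DP gives dp[11][8] = 6, so this is optimal.

6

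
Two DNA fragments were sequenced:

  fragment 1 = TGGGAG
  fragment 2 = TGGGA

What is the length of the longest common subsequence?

5

Let dp[i][j] be the LCS length of the first i bases of fragment 1 and the first j bases of fragment 2. dp[i][j] = dp[i-1][j-1]+1 when the i-th and j-th bases match, else max(dp[i-1][j], dp[i][j-1]).
    ·  T  G  G  G  A
 ·  0  0  0  0  0  0
 T  0  1  1  1  1  1
 G  0  1  2  2  2  2
 G  0  1  2  3  3  3
 G  0  1  2  3  4  4
 A  0  1  2  3  4  5
 G  0  1  2  3  4  5
dp[6][5] = 5. One LCS (by backtracking along matches): TGGGA.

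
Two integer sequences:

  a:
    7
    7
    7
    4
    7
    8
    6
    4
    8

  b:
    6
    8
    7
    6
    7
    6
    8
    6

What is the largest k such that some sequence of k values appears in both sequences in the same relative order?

One common subsequence of length 4: 7 (a #1, b #3), then 7 (a #2, b #5), then 8 (a #6, b #7), then 6 (a #7, b #8), and the DP table's final entry dp[9][8] is also 4, so no common subsequence is longer.

4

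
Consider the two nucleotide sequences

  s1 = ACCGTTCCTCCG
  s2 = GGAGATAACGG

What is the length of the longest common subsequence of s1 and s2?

Pick A (s1 #1, s2 #3), then G (s1 #4, s2 #4), then T (s1 #5, s2 #6), then C (s1 #7, s2 #9), then G (s1 #12, s2 #11); all 5 bases appear in both, in order, and the DP table's final entry dp[12][11] is also 5, so no common subsequence is longer.

5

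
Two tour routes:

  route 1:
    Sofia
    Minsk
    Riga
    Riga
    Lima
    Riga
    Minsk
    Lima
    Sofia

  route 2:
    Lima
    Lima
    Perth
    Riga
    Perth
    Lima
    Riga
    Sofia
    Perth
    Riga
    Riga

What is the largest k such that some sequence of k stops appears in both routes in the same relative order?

4

Taking Riga [3,4], then Lima [5,6], then Riga [6,7], then Sofia [9,8] gives a common subsequence of length 4. The LCS DP gives dp[9][11] = 4, so this is optimal.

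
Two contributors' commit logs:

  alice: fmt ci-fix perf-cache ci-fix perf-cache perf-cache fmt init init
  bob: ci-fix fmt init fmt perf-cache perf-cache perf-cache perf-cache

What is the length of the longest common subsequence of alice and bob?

One common subsequence of length 4: fmt (alice #1, bob #4) → perf-cache (alice #3, bob #6) → perf-cache (alice #5, bob #7) → perf-cache (alice #6, bob #8). The LCS DP gives dp[9][8] = 4, so this is optimal.

4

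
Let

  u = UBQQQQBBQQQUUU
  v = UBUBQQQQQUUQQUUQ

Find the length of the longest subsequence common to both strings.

11

One common subsequence of length 11: U (u #1, v #3); then B (u #2, v #4); then Q (u #3, v #5); then Q (u #4, v #6); then Q (u #5, v #7); then Q (u #6, v #8); then Q (u #9, v #9); then Q (u #10, v #12); then Q (u #11, v #13); then U (u #12, v #14); then U (u #13, v #15), and the DP table's final entry dp[14][16] is also 11, so no common subsequence is longer.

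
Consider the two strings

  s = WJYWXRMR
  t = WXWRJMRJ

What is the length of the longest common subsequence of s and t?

Match W [1,1] → W [4,3] → R [6,4] → M [7,6] → R [8,7] — 5 characters in the same relative order in both, and the DP table's final entry dp[8][8] is also 5, so no common subsequence is longer.

5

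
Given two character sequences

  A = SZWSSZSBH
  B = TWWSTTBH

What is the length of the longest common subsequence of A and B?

4

Let dp[i][j] be the LCS length of the first i characters of A and the first j characters of B. dp[i][j] = dp[i-1][j-1]+1 when the i-th and j-th characters match, else max(dp[i-1][j], dp[i][j-1]).
    ·  T  W  W  S  T  T  B  H
 ·  0  0  0  0  0  0  0  0  0
 S  0  0  0  0  1  1  1  1  1
 Z  0  0  0  0  1  1  1  1  1
 W  0  0  1  1  1  1  1  1  1
 S  0  0  1  1  2  2  2  2  2
 S  0  0  1  1  2  2  2  2  2
 Z  0  0  1  1  2  2  2  2  2
 S  0  0  1  1  2  2  2  2  2
 B  0  0  1  1  2  2  2  3  3
 H  0  0  1  1  2  2  2  3  4
dp[9][8] = 4. One LCS (by backtracking along matches): WSBH.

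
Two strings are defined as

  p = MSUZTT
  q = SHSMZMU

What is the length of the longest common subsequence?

2

Pick M [1,6]; then U [3,7]; all 2 characters appear in both, in order. Since dp[6][7] = 2, nothing longer is possible.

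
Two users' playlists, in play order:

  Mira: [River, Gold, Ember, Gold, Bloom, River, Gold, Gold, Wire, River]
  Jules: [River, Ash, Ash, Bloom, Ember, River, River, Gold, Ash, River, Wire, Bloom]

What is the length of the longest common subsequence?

One common subsequence of length 5: River (Mira #1, Jules #1); then Ember (Mira #3, Jules #5); then Gold (Mira #4, Jules #8); then River (Mira #6, Jules #10); then Wire (Mira #9, Jules #11), and the DP table's final entry dp[10][12] is also 5, so no common subsequence is longer.

5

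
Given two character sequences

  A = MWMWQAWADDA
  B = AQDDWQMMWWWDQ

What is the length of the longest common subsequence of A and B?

Let dp[i][j] be the LCS length of the first i characters of A and the first j characters of B. dp[i][j] = dp[i-1][j-1]+1 when the i-th and j-th characters match, else max(dp[i-1][j], dp[i][j-1]).
    ·  A  Q  D  D  W  Q  M  M  W  W  W  D  Q
 ·  0  0  0  0  0  0  0  0  0  0  0  0  0  0
 M  0  0  0  0  0  0  0  1  1  1  1  1  1  1
 W  0  0  0  0  0  1  1  1  1  2  2  2  2  2
 M  0  0  0  0  0  1  1  2  2  2  2  2  2  2
 W  0  0  0  0  0  1  1  2  2  3  3  3  3  3
 Q  0  0  1  1  1  1  2  2  2  3  3  3  3  4
 A  0  1  1  1  1  1  2  2  2  3  3  3  3  4
 W  0  1  1  1  1  2  2  2  2  3  4  4  4  4
 A  0  1  1  1  1  2  2  2  2  3  4  4  4  4
 D  0  1  1  2  2  2  2  2  2  3  4  4  5  5
 D  0  1  1  2  3  3  3  3  3  3  4  4  5  5
 A  0  1  1  2  3  3  3  3  3  3  4  4  5  5
dp[11][13] = 5. One LCS (by backtracking along matches): MWWWD.

5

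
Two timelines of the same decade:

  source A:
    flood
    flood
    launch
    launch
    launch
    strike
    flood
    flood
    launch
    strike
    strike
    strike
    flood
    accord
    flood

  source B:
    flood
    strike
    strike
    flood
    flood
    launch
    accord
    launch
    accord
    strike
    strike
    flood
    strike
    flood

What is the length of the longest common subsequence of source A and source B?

9

Taking flood (source A #1, source B #1); then strike (source A #6, source B #3); then flood (source A #7, source B #4); then flood (source A #8, source B #5); then launch (source A #9, source B #8); then strike (source A #10, source B #10); then strike (source A #11, source B #11); then strike (source A #12, source B #13); then flood (source A #15, source B #14) gives a common subsequence of length 9, and the DP table's final entry dp[15][14] is also 9, so no common subsequence is longer.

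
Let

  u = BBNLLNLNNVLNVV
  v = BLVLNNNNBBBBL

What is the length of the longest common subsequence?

7

Taking B at u[2]=v[1] → L at u[4]=v[2] → L at u[5]=v[4] → N at u[6]=v[6] → N at u[8]=v[7] → N at u[9]=v[8] → L at u[11]=v[13] gives a common subsequence of length 7. dp[14][13] = 7 confirms this is the maximum.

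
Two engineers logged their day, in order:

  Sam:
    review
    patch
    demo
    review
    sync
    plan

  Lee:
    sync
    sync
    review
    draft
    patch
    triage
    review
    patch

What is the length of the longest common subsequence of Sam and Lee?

Pick review (Sam #1, Lee #3), then patch (Sam #2, Lee #5), then review (Sam #4, Lee #7); all 3 tasks appear in both, in order. Since dp[6][8] = 3, nothing longer is possible.

3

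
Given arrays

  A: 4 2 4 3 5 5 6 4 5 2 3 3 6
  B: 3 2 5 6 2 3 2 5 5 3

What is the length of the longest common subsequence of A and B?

Let dp[i][j] be the LCS length of the first i values of A and the first j values of B. dp[i][j] = dp[i-1][j-1]+1 when the i-th and j-th values match, else max(dp[i-1][j], dp[i][j-1]).
    ·  3  2  5  6  2  3  2  5  5  3
 ·  0  0  0  0  0  0  0  0  0  0  0
 4  0  0  0  0  0  0  0  0  0  0  0
 2  0  0  1  1  1  1  1  1  1  1  1
 4  0  0  1  1  1  1  1  1  1  1  1
 3  0  1  1  1  1  1  2  2  2  2  2
 5  0  1  1  2  2  2  2  2  3  3  3
 5  0  1  1  2  2  2  2  2  3  4  4
 6  0  1  1  2  3  3  3  3  3  4  4
 4  0  1  1  2  3  3  3  3  3  4  4
 5  0  1  1  2  3  3  3  3  4  4  4
 2  0  1  2  2  3  4  4  4  4  4  4
 3  0  1  2  2  3  4  5  5  5  5  5
 3  0  1  2  2  3  4  5  5  5  5  6
 6  0  1  2  2  3  4  5  5  5  5  6
dp[13][10] = 6. One LCS (by backtracking along matches): 2, 5, 6, 2, 3, 3.

6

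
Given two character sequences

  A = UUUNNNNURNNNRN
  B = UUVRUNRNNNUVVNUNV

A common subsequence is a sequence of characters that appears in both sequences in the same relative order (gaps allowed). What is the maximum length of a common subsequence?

10

One common subsequence of length 10: U [1,1] → U [2,2] → U [3,5] → N [4,6] → N [5,8] → N [6,9] → N [7,10] → U [8,11] → N [10,14] → N [11,16]. dp[14][17] = 10 confirms this is the maximum.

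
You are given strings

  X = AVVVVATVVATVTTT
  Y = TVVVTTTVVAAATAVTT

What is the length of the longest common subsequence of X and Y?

One common subsequence of length 11: V [2,2] → V [3,3] → V [4,4] → T [7,7] → V [8,8] → V [9,9] → A [10,12] → T [11,13] → V [12,15] → T [14,16] → T [15,17]. dp[15][17] = 11 confirms this is the maximum.

11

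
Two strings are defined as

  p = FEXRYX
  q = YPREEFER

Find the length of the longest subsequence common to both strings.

3

Taking F at p[1]=q[6], E at p[2]=q[7], R at p[4]=q[8] gives a common subsequence of length 3. dp[6][8] = 3 confirms this is the maximum.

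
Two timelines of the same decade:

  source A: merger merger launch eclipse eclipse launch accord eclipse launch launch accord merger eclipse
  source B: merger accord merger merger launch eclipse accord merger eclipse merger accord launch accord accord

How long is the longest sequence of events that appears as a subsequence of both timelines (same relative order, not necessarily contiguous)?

Taking merger (source A #1, source B #3), merger (source A #2, source B #4), launch (source A #3, source B #5), eclipse (source A #4, source B #6), eclipse (source A #5, source B #9), launch (source A #6, source B #12), accord (source A #7, source B #13), accord (source A #11, source B #14) gives a common subsequence of length 8. The LCS DP gives dp[13][14] = 8, so this is optimal.

8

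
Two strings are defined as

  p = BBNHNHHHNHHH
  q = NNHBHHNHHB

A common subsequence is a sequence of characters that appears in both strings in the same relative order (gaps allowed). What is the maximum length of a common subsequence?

8

Let dp[i][j] be the LCS length of the first i characters of p and the first j characters of q. dp[i][j] = dp[i-1][j-1]+1 when the i-th and j-th characters match, else max(dp[i-1][j], dp[i][j-1]).
    ·  N  N  H  B  H  H  N  H  H  B
 ·  0  0  0  0  0  0  0  0  0  0  0
 B  0  0  0  0  1  1  1  1  1  1  1
 B  0  0  0  0  1  1  1  1  1  1  2
 N  0  1  1  1  1  1  1  2  2  2  2
 H  0  1  1  2  2  2  2  2  3  3  3
 N  0  1  2  2  2  2  2  3  3  3  3
 H  0  1  2  3  3  3  3  3  4  4  4
 H  0  1  2  3  3  4  4  4  4  5  5
 H  0  1  2  3  3  4  5  5  5  5  5
 N  0  1  2  3  3  4  5  6  6  6  6
 H  0  1  2  3  3  4  5  6  7  7  7
 H  0  1  2  3  3  4  5  6  7  8  8
 H  0  1  2  3  3  4  5  6  7  8  8
dp[12][10] = 8. One LCS (by backtracking along matches): NNHHHNHH.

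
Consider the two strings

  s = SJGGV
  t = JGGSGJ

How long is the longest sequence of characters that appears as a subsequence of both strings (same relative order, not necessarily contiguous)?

Taking J (s #2, t #1), then G (s #3, t #3), then G (s #4, t #5) gives a common subsequence of length 3. Since dp[5][6] = 3, nothing longer is possible.

3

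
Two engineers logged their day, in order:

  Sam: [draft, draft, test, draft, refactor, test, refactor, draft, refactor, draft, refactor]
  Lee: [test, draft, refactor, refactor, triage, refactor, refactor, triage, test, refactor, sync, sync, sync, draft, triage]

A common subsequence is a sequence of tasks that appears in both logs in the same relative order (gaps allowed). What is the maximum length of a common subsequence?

Pick test [3,1]; then draft [4,2]; then refactor [5,7]; then test [6,9]; then refactor [7,10]; then draft [8,14]; all 6 tasks appear in both, in order. The LCS DP gives dp[11][15] = 6, so this is optimal.

6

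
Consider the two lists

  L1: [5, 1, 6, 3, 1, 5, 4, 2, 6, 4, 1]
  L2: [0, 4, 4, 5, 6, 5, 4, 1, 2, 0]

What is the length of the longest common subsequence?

Match 5 (L1 #1, L2 #4), 6 (L1 #3, L2 #5), 5 (L1 #6, L2 #6), 4 (L1 #7, L2 #7), 2 (L1 #8, L2 #9) — 5 values in the same relative order in both. The LCS DP gives dp[11][10] = 5, so this is optimal.

5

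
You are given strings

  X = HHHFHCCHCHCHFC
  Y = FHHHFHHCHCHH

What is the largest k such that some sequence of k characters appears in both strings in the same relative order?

10

Taking H at X[1]=Y[2], then H at X[2]=Y[3], then H at X[3]=Y[4], then F at X[4]=Y[5], then H at X[5]=Y[7], then C at X[7]=Y[8], then H at X[8]=Y[9], then C at X[9]=Y[10], then H at X[10]=Y[11], then H at X[12]=Y[12] gives a common subsequence of length 10, and the DP table's final entry dp[14][12] is also 10, so no common subsequence is longer.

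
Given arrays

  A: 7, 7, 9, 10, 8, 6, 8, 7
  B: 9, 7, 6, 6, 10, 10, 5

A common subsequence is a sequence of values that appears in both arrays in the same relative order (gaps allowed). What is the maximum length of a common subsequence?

2

Let dp[i][j] be the LCS length of the first i values of A and the first j values of B. dp[i][j] = dp[i-1][j-1]+1 when the i-th and j-th values match, else max(dp[i-1][j], dp[i][j-1]).
    ·  9  7  6  6 10 10  5
 ·  0  0  0  0  0  0  0  0
 7  0  0  1  1  1  1  1  1
 7  0  0  1  1  1  1  1  1
 9  0  1  1  1  1  1  1  1
10  0  1  1  1  1  2  2  2
 8  0  1  1  1  1  2  2  2
 6  0  1  1  2  2  2  2  2
 8  0  1  1  2  2  2  2  2
 7  0  1  2  2  2  2  2  2
dp[8][7] = 2. One LCS (by backtracking along matches): 7, 10.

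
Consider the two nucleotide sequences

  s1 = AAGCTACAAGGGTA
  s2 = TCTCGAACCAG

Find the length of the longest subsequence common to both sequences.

Taking A at s1[1]=s2[6], A at s1[2]=s2[7], C at s1[4]=s2[8], C at s1[7]=s2[9], A at s1[9]=s2[10], G at s1[12]=s2[11] gives a common subsequence of length 6. The LCS DP gives dp[14][11] = 6, so this is optimal.

6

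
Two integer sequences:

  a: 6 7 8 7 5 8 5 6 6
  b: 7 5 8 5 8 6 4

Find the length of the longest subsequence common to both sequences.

5

Let dp[i][j] be the LCS length of the first i values of a and the first j values of b. dp[i][j] = dp[i-1][j-1]+1 when the i-th and j-th values match, else max(dp[i-1][j], dp[i][j-1]).
    ·  7  5  8  5  8  6  4
 ·  0  0  0  0  0  0  0  0
 6  0  0  0  0  0  0  1  1
 7  0  1  1  1  1  1  1  1
 8  0  1  1  2  2  2  2  2
 7  0  1  1  2  2  2  2  2
 5  0  1  2  2  3  3  3  3
 8  0  1  2  3  3  4  4  4
 5  0  1  2  3  4  4  4  4
 6  0  1  2  3  4  4  5  5
 6  0  1  2  3  4  4  5  5
dp[9][7] = 5. One LCS (by backtracking along matches): 7, 8, 5, 8, 6.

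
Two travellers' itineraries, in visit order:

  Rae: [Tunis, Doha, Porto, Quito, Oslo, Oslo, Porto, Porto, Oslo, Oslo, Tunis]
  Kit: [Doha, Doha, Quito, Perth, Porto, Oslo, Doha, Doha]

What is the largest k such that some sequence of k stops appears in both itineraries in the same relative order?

One common subsequence of length 4: Doha (Rae #2, Kit #2), then Quito (Rae #4, Kit #3), then Porto (Rae #8, Kit #5), then Oslo (Rae #9, Kit #6), and the DP table's final entry dp[11][8] is also 4, so no common subsequence is longer.

4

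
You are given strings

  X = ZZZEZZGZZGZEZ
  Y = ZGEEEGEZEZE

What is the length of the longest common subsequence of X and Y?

6

Let dp[i][j] be the LCS length of the first i characters of X and the first j characters of Y. dp[i][j] = dp[i-1][j-1]+1 when the i-th and j-th characters match, else max(dp[i-1][j], dp[i][j-1]).
    ·  Z  G  E  E  E  G  E  Z  E  Z  E
 ·  0  0  0  0  0  0  0  0  0  0  0  0
 Z  0  1  1  1  1  1  1  1  1  1  1  1
 Z  0  1  1  1  1  1  1  1  2  2  2  2
 Z  0  1  1  1  1  1  1  1  2  2  3  3
 E  0  1  1  2  2  2  2  2  2  3  3  4
 Z  0  1  1  2  2  2  2  2  3  3  4  4
 Z  0  1  1  2  2  2  2  2  3  3  4  4
 G  0  1  2  2  2  2  3  3  3  3  4  4
 Z  0  1  2  2  2  2  3  3  4  4  4  4
 Z  0  1  2  2  2  2  3  3  4  4  5  5
 G  0  1  2  2  2  2  3  3  4  4  5  5
 Z  0  1  2  2  2  2  3  3  4  4  5  5
 E  0  1  2  3  3  3  3  4  4  5  5  6
 Z  0  1  2  3  3  3  3  4  5  5  6  6
dp[13][11] = 6. One LCS (by backtracking along matches): ZEGZZE.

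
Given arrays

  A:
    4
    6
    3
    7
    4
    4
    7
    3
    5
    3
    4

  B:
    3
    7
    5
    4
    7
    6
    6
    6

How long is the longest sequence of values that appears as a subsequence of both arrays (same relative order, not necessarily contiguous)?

4

Match 3 (A #3, B #1), then 7 (A #4, B #2), then 4 (A #6, B #4), then 7 (A #7, B #5) — 4 values in the same relative order in both. Since dp[11][8] = 4, nothing longer is possible.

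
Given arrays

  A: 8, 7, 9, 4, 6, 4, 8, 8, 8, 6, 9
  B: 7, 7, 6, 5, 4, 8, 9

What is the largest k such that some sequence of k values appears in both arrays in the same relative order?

One common subsequence of length 5: 7 [2,2] → 6 [5,3] → 4 [6,5] → 8 [9,6] → 9 [11,7]. Since dp[11][7] = 5, nothing longer is possible.

5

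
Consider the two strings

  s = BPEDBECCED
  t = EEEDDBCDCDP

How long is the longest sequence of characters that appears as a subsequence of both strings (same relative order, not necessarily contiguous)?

6

Let dp[i][j] be the LCS length of the first i characters of s and the first j characters of t. dp[i][j] = dp[i-1][j-1]+1 when the i-th and j-th characters match, else max(dp[i-1][j], dp[i][j-1]).
    ·  E  E  E  D  D  B  C  D  C  D  P
 ·  0  0  0  0  0  0  0  0  0  0  0  0
 B  0  0  0  0  0  0  1  1  1  1  1  1
 P  0  0  0  0  0  0  1  1  1  1  1  2
 E  0  1  1  1  1  1  1  1  1  1  1  2
 D  0  1  1  1  2  2  2  2  2  2  2  2
 B  0  1  1  1  2  2  3  3  3  3  3  3
 E  0  1  2  2  2  2  3  3  3  3  3  3
 C  0  1  2  2  2  2  3  4  4  4  4  4
 C  0  1  2  2  2  2  3  4  4  5  5  5
 E  0  1  2  3  3  3  3  4  4  5  5  5
 D  0  1  2  3  4  4  4  4  5  5  6  6
dp[10][11] = 6. One LCS (by backtracking along matches): EDBCCD.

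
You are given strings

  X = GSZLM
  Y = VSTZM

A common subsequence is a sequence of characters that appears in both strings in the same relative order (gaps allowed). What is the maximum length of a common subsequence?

3

Let dp[i][j] be the LCS length of the first i characters of X and the first j characters of Y. dp[i][j] = dp[i-1][j-1]+1 when the i-th and j-th characters match, else max(dp[i-1][j], dp[i][j-1]).
    ·  V  S  T  Z  M
 ·  0  0  0  0  0  0
 G  0  0  0  0  0  0
 S  0  0  1  1  1  1
 Z  0  0  1  1  2  2
 L  0  0  1  1  2  2
 M  0  0  1  1  2  3
dp[5][5] = 3. One LCS (by backtracking along matches): SZM.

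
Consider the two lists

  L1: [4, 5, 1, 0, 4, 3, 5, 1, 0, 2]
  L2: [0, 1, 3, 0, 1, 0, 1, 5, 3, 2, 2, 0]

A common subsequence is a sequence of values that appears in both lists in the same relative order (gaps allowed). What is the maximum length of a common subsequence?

5

Taking 1 (L1 #3, L2 #2), 0 (L1 #4, L2 #4), 1 (L1 #8, L2 #5), 0 (L1 #9, L2 #6), 2 (L1 #10, L2 #11) gives a common subsequence of length 5, and the DP table's final entry dp[10][12] is also 5, so no common subsequence is longer.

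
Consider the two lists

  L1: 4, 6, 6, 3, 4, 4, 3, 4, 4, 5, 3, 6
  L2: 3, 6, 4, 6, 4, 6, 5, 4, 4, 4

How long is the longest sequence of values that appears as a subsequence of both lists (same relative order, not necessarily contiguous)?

6

Let dp[i][j] be the LCS length of the first i values of L1 and the first j values of L2. dp[i][j] = dp[i-1][j-1]+1 when the i-th and j-th values match, else max(dp[i-1][j], dp[i][j-1]).
    ·  3  6  4  6  4  6  5  4  4  4
 ·  0  0  0  0  0  0  0  0  0  0  0
 4  0  0  0  1  1  1  1  1  1  1  1
 6  0  0  1  1  2  2  2  2  2  2  2
 6  0  0  1  1  2  2  3  3  3  3  3
 3  0  1  1  1  2  2  3  3  3  3  3
 4  0  1  1  2  2  3  3  3  4  4  4
 4  0  1  1  2  2  3  3  3  4  5  5
 3  0  1  1  2  2  3  3  3  4  5  5
 4  0  1  1  2  2  3  3  3  4  5  6
 4  0  1  1  2  2  3  3  3  4  5  6
 5  0  1  1  2  2  3  3  4  4  5  6
 3  0  1  1  2  2  3  3  4  4  5  6
 6  0  1  2  2  3  3  4  4  4  5  6
dp[12][10] = 6. One LCS (by backtracking along matches): 4, 6, 6, 4, 4, 4.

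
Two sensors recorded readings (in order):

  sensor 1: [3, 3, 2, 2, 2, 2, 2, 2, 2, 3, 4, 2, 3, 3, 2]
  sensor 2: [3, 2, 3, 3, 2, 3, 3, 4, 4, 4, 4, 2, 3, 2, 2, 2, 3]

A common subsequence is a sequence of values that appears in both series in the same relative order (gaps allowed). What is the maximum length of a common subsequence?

One common subsequence of length 8: 3 at sensor 1[1]=sensor 2[3]; then 3 at sensor 1[2]=sensor 2[4]; then 2 at sensor 1[3]=sensor 2[5]; then 2 at sensor 1[4]=sensor 2[12]; then 2 at sensor 1[8]=sensor 2[14]; then 2 at sensor 1[9]=sensor 2[15]; then 2 at sensor 1[12]=sensor 2[16]; then 3 at sensor 1[14]=sensor 2[17]. dp[15][17] = 8 confirms this is the maximum.

8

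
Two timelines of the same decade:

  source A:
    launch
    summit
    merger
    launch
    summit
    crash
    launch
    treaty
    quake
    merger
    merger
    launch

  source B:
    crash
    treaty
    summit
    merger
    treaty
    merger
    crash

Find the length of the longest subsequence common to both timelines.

Match summit [2,3]; then merger [3,4]; then treaty [8,5]; then merger [10,6] — 4 events in the same relative order in both, and the DP table's final entry dp[12][7] is also 4, so no common subsequence is longer.

4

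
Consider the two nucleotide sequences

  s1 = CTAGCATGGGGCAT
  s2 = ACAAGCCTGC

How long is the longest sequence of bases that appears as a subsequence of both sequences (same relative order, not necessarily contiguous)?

7

Let dp[i][j] be the LCS length of the first i bases of s1 and the first j bases of s2. dp[i][j] = dp[i-1][j-1]+1 when the i-th and j-th bases match, else max(dp[i-1][j], dp[i][j-1]).
    ·  A  C  A  A  G  C  C  T  G  C
 ·  0  0  0  0  0  0  0  0  0  0  0
 C  0  0  1  1  1  1  1  1  1  1  1
 T  0  0  1  1  1  1  1  1  2  2  2
 A  0  1  1  2  2  2  2  2  2  2  2
 G  0  1  1  2  2  3  3  3  3  3  3
 C  0  1  2  2  2  3  4  4  4  4  4
 A  0  1  2  3  3  3  4  4  4  4  4
 T  0  1  2  3  3  3  4  4  5  5  5
 G  0  1  2  3  3  4  4  4  5  6  6
 G  0  1  2  3  3  4  4  4  5  6  6
 G  0  1  2  3  3  4  4  4  5  6  6
 G  0  1  2  3  3  4  4  4  5  6  6
 C  0  1  2  3  3  4  5  5  5  6  7
 A  0  1  2  3  4  4  5  5  5  6  7
 T  0  1  2  3  4  4  5  5  6  6  7
dp[14][10] = 7. One LCS (by backtracking along matches): CAGCTGC.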